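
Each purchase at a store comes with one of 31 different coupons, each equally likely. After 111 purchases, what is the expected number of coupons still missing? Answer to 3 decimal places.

0.814

For each coupon, P(unseen after 111) = (30/31)^111 = 0.0263.
By linearity of expectation, E[unseen] = 31·(30/31)^111 = 0.8141.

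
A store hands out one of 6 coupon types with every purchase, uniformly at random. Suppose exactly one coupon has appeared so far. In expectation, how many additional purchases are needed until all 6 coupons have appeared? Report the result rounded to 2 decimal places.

The wait to go from k to k+1 distinct coupons is geometric with mean 6/(6-k).
Sum over k = 1,...,5: E = 6/5 + 6/4 + 6/3 + 6/2 + 6/1 = 13.700.

13.70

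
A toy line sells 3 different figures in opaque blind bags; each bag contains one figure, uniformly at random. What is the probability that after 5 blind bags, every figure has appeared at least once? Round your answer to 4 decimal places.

0.6173

Let A_i be the event that figure i is missing after 5 blind bags. By inclusion–exclusion on the A_i,
P(all seen) = Σ_{j=0}^{3} (-1)^j C(3,j)((3-j)/3)^5
= 1.00000 - 0.39506 + 0.01235 - 0.00000
= 0.61728.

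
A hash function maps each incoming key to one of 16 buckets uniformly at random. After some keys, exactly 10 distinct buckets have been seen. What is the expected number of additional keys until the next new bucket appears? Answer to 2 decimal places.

Each key yields a new bucket with probability (16-10)/16 = 6/16, so the wait is geometric with mean 16/6.
E = 16/6 = 2.667.

2.67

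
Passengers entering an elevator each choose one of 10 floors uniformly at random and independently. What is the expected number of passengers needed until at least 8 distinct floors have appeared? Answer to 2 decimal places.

With k distinct floors already seen, the next new one arrives after an expected 10/(10-k) passengers.
Sum over k = 0,...,7: E = 10/10 + 10/9 + 10/8 + ... + 10/4 + 10/3 = 14.290.

14.29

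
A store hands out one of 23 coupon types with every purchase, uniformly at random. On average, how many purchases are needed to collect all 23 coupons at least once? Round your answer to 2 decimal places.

After k distinct coupons have appeared, the next purchase gives a new one with probability (23-k)/23, so the expected wait for the (k+1)-th is 23/(23-k).
E[T] = 23/23 + 23/22 + 23/21 + ... + 23/2 + 23/1 = 23·H_{23}.
H_{23} = 3.734, so E[T] = 85.889.

85.89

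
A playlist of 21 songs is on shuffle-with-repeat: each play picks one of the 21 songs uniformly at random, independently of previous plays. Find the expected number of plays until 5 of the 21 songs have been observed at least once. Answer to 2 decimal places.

5.56

Going from k to k+1 distinct takes a geometric number of plays with mean 21/(21-k).
Sum over k = 0,...,4: E = 21/21 + 21/20 + 21/19 + 21/18 + 21/17 = 5.557.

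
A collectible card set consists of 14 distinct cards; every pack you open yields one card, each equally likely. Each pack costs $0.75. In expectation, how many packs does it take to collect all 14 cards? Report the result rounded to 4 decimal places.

45.5219

After k distinct cards have appeared, the next pack gives a new one with probability (14-k)/14, so the expected wait for the (k+1)-th is 14/(14-k).
E[T] = 14/14 + 14/13 + 14/12 + ... + 14/2 + 14/1 = 14·H_{14}.
H_{14} = 3.25156, so E[T] = 45.52187.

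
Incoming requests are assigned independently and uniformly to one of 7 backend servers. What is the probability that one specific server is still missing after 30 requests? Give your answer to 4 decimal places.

0.0098

On each request the fixed server fails to appear with probability 6/7.
P(still missing after 30) = (6/7)^30 = 0.00981.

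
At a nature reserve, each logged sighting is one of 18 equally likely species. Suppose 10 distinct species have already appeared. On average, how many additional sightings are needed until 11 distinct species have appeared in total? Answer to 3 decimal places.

2.250

The wait to go from k to k+1 distinct species is geometric with mean 18/(18-k).
Only the k = 10 term is needed: E = 18/8 = 2.2500.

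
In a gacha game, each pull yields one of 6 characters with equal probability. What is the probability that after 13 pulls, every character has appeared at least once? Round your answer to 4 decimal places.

Let A_i be the event that character i is missing after 13 pulls. By inclusion–exclusion on the A_i,
P(all seen) = Σ_{j=0}^{6} (-1)^j C(6,j)((6-j)/6)^13
= 1.00000 - 0.56078 + 0.07707 - 0.00244 + 0.00001 - 0.00000 + 0.00000
= 0.51386.

0.5139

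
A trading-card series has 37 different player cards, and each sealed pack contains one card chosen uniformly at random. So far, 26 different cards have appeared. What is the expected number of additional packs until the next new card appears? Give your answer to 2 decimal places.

3.36

Each pack yields a new card with probability (37-26)/37 = 11/37, so the wait is geometric with mean 37/11.
E = 37/11 = 3.364.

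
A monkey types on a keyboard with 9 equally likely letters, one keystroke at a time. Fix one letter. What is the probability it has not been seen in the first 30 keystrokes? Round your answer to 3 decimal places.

0.029

On each keystroke the fixed letter fails to appear with probability 8/9.
P(still missing after 30) = (8/9)^30 = 0.0292.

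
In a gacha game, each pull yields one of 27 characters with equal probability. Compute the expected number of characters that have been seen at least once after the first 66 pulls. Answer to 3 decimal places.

24.763

For each character, P(seen in 66 pulls) = 1 - (26/27)^66 = 0.9172.
By linearity of expectation, E[distinct seen] = 27·(1 - (26/27)^66) = 24.7634.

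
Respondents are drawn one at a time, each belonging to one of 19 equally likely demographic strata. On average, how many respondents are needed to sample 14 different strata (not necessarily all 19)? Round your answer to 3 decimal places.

With k distinct strata already seen, the next new one arrives after an expected 19/(19-k) respondents.
Sum over k = 0,...,13: E = 19/19 + 19/18 + 19/17 + ... + 19/7 + 19/6 = 24.0237.

24.024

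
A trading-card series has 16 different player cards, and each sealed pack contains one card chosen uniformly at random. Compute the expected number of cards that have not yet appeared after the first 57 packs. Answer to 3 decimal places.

0.404

For each card, P(unseen after 57) = (15/16)^57 = 0.0253.
By linearity of expectation, E[unseen] = 16·(15/16)^57 = 0.4041.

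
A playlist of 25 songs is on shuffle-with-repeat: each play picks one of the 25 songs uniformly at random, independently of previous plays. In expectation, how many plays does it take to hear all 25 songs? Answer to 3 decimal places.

95.399

After k distinct songs have appeared, the next play gives a new one with probability (25-k)/25, so the expected wait for the (k+1)-th is 25/(25-k).
E[T] = 25/25 + 25/24 + 25/23 + ... + 25/2 + 25/1 = 25·H_{25}.
H_{25} = 3.8160, so E[T] = 95.3990.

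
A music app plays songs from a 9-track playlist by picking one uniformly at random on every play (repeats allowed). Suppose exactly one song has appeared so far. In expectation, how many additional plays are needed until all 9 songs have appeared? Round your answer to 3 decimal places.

With k distinct songs already seen, the next new one takes an expected 9/(9-k) plays.
Sum over k = 1,...,8: E = 9/8 + 9/7 + 9/6 + ... + 9/2 + 9/1 = 24.4607.

24.461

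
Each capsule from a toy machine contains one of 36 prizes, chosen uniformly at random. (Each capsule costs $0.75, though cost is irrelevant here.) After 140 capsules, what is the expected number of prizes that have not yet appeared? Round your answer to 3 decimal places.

For each prize, P(unseen after 140) = (35/36)^140 = 0.0194.
By linearity of expectation, E[unseen] = 36·(35/36)^140 = 0.6974.

0.697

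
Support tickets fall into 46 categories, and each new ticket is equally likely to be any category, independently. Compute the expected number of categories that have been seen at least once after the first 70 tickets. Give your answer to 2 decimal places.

36.12

For each category, P(seen in 70 tickets) = 1 - (45/46)^70 = 0.785.
By linearity of expectation, E[distinct seen] = 46·(1 - (45/46)^70) = 36.124.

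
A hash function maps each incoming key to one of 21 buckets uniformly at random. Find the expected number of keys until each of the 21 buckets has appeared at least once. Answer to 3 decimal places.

76.553

The wait to go from k to k+1 distinct buckets is geometric with mean 21/(21-k).
E[T] = 21/21 + 21/20 + 21/19 + ... + 21/2 + 21/1 = 21·H_{21}.
H_{21} = 3.6454, so E[T] = 76.5525.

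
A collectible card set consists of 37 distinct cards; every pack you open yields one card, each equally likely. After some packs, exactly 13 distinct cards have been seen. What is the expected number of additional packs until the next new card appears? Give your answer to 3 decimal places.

Each pack yields a new card with probability (37-13)/37 = 24/37, so the wait is geometric with mean 37/24.
E = 37/24 = 1.5417.

1.542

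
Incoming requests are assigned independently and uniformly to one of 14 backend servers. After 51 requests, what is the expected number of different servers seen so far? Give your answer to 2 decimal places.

13.68

For each server, P(seen in 51 requests) = 1 - (13/14)^51 = 0.977.
By linearity of expectation, E[distinct seen] = 14·(1 - (13/14)^51) = 13.680.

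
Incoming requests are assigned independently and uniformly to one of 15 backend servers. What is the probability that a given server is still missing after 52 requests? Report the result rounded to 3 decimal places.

0.028

On each request the fixed server fails to appear with probability 14/15.
P(still missing after 52) = (14/15)^52 = 0.0277.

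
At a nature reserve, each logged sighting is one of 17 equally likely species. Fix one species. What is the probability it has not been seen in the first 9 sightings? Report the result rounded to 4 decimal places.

0.5795

On each sighting the fixed species fails to appear with probability 16/17.
P(still missing after 9) = (16/17)^9 = 0.57948.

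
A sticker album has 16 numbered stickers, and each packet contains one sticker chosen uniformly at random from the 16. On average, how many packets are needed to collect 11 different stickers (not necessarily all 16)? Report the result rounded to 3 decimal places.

With k distinct stickers already seen, the next new one arrives after an expected 16/(16-k) packets.
Sum over k = 0,...,10: E = 16/16 + 16/15 + 16/14 + ... + 16/7 + 16/6 = 17.5583.

17.558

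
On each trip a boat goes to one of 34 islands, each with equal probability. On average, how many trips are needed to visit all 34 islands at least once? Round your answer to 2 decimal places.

140.02

Split into phases: going from k distinct to k+1 distinct takes on average 34/(34-k) trips.
E[T] = 34/34 + 34/33 + 34/32 + ... + 34/2 + 34/1 = 34·H_{34}.
H_{34} = 4.118, so E[T] = 140.019.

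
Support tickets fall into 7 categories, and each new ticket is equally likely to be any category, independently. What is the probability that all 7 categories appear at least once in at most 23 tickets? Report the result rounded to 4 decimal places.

Let A_i be the event that category i is missing after 23 tickets. By inclusion–exclusion on the A_i,
P(all seen) = Σ_{j=0}^{7} (-1)^j C(7,j)((7-j)/7)^23
= 1.00000 - 0.20199 + 0.00915 - 0.00009 + 0.00000 - 0.00000 + 0.00000 - 0.00000
= 0.80707.

0.8071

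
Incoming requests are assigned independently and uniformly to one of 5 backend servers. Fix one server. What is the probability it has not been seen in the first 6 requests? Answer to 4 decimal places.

On each request the fixed server fails to appear with probability 4/5.
P(still missing after 6) = (4/5)^6 = 0.26214.

0.2621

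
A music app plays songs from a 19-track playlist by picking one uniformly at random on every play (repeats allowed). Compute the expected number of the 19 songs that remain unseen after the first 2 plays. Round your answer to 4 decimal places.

17.0526

For each song, P(unseen after 2) = (18/19)^2 = 0.89751.
By linearity of expectation, E[unseen] = 19·(18/19)^2 = 17.05263.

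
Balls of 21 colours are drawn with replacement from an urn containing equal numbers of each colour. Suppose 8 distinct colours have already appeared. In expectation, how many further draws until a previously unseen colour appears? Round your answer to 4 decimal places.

The number of draws until the next new colour is geometric with success probability 13/21, so its mean is 21/13.
E = 21/13 = 1.61538.

1.6154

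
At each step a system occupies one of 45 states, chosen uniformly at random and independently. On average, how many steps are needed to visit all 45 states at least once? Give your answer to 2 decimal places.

The wait to go from k to k+1 distinct states is geometric with mean 45/(45-k).
E[T] = 45/45 + 45/44 + 45/43 + ... + 45/2 + 45/1 = 45·H_{45}.
H_{45} = 4.395, so E[T] = 197.773.

197.77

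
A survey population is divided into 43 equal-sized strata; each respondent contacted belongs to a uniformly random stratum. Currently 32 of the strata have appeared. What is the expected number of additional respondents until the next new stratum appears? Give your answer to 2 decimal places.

Each respondent yields a new stratum with probability (43-32)/43 = 11/43, so the wait is geometric with mean 43/11.
E = 43/11 = 3.909.

3.91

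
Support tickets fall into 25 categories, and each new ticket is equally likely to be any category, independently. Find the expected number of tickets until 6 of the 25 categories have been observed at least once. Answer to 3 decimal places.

6.705

Going from k to k+1 distinct takes a geometric number of tickets with mean 25/(25-k).
Sum over k = 0,...,5: E = 25/25 + 25/24 + 25/23 + 25/22 + 25/21 + 25/20 = 6.7055.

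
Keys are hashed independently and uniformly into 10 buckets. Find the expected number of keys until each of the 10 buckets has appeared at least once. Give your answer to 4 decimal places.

The wait to go from k to k+1 distinct buckets is geometric with mean 10/(10-k).
E[T] = 10/10 + 10/9 + 10/8 + ... + 10/2 + 10/1 = 10·H_{10}.
H_{10} = 2.92897, so E[T] = 29.28968.

29.2897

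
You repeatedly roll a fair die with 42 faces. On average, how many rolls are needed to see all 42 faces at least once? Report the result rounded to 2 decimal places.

181.72

After k distinct faces have appeared, the next roll gives a new one with probability (42-k)/42, so the expected wait for the (k+1)-th is 42/(42-k).
E[T] = 42/42 + 42/41 + 42/40 + ... + 42/2 + 42/1 = 42·H_{42}.
H_{42} = 4.327, so E[T] = 181.723.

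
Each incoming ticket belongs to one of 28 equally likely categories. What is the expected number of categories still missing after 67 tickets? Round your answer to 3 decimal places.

2.449

For each category, P(unseen after 67) = (27/28)^67 = 0.0875.
By linearity of expectation, E[unseen] = 28·(27/28)^67 = 2.4487.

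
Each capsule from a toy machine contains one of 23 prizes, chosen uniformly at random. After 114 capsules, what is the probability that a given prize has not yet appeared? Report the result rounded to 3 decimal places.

0.006

Each capsule misses the fixed prize with probability (23-1)/23 = 22/23, independently.
P(still missing after 114) = (22/23)^114 = 0.0063.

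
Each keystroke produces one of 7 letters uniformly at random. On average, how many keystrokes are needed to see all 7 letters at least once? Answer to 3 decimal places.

After k distinct letters have appeared, the next keystroke gives a new one with probability (7-k)/7, so the expected wait for the (k+1)-th is 7/(7-k).
E[T] = 7/7 + 7/6 + 7/5 + ... + 7/2 + 7/1 = 7·H_{7}.
H_{7} = 2.5929, so E[T] = 18.1500.

18.150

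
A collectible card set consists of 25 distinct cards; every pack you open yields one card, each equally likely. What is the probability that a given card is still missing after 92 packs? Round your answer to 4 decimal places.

On each pack the fixed card fails to appear with probability 24/25.
P(still missing after 92) = (24/25)^92 = 0.02339.

0.0234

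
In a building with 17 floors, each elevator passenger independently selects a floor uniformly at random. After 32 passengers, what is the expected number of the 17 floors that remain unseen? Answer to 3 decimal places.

2.443

For each floor, P(unseen after 32) = (16/17)^32 = 0.1437.
By linearity of expectation, E[unseen] = 17·(16/17)^32 = 2.4430.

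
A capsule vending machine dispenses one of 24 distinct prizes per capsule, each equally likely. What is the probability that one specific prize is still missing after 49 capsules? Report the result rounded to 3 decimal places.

On each capsule the fixed prize fails to appear with probability 23/24.
P(still missing after 49) = (23/24)^49 = 0.1243.

0.124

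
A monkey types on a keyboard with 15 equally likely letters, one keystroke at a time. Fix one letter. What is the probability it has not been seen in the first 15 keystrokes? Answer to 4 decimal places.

0.3553

On each keystroke the fixed letter fails to appear with probability 14/15.
P(still missing after 15) = (14/15)^15 = 0.35526.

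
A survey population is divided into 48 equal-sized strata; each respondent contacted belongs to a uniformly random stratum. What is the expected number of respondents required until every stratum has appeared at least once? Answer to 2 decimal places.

214.02

After k distinct strata have appeared, the next respondent gives a new one with probability (48-k)/48, so the expected wait for the (k+1)-th is 48/(48-k).
E[T] = 48/48 + 48/47 + 48/46 + ... + 48/2 + 48/1 = 48·H_{48}.
H_{48} = 4.459, so E[T] = 214.022.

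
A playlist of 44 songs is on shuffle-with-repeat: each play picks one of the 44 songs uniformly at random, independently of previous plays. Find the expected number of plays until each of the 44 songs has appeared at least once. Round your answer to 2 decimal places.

192.40

Split into phases: going from k distinct to k+1 distinct takes on average 44/(44-k) plays.
E[T] = 44/44 + 44/43 + 44/42 + ... + 44/2 + 44/1 = 44·H_{44}.
H_{44} = 4.373, so E[T] = 192.400.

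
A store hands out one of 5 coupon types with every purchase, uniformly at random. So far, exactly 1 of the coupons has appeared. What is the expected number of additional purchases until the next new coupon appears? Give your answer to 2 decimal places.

The number of purchases until the next new coupon is geometric with success probability 4/5, so its mean is 5/4.
E = 5/4 = 1.250.

1.25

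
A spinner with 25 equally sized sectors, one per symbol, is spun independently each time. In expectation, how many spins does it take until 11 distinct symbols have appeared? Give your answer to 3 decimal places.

With k distinct symbols already seen, the next new one arrives after an expected 25/(25-k) spins.
Sum over k = 0,...,10: E = 25/25 + 25/24 + 25/23 + ... + 25/16 + 25/15 = 14.1099.

14.110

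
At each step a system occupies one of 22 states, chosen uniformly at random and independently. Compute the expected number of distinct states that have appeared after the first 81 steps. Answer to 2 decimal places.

For each state, P(seen in 81 steps) = 1 - (21/22)^81 = 0.977.
By linearity of expectation, E[distinct seen] = 22·(1 - (21/22)^81) = 21.492.

21.49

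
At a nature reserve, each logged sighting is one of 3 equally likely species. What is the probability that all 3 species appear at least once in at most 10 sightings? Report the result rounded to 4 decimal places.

By inclusion–exclusion over which species are missing,
P(all seen) = Σ_{j=0}^{3} (-1)^j C(3,j)((3-j)/3)^10
= 1.00000 - 0.05202 + 0.00005 - 0.00000
= 0.94803.

0.9480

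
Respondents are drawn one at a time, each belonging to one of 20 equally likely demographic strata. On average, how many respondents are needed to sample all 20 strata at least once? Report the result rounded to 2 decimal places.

The wait to go from k to k+1 distinct strata is geometric with mean 20/(20-k).
E[T] = 20/20 + 20/19 + 20/18 + ... + 20/2 + 20/1 = 20·H_{20}.
H_{20} = 3.598, so E[T] = 71.955.

71.95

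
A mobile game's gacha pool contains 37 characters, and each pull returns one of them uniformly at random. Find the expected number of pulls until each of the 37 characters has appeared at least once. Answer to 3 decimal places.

155.459

Split into phases: going from k distinct to k+1 distinct takes on average 37/(37-k) pulls.
E[T] = 37/37 + 37/36 + 37/35 + ... + 37/2 + 37/1 = 37·H_{37}.
H_{37} = 4.2016, so E[T] = 155.4587.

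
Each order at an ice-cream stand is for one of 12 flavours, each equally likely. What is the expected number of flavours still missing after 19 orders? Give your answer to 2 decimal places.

For each flavour, P(unseen after 19) = (11/12)^19 = 0.191.
By linearity of expectation, E[unseen] = 12·(11/12)^19 = 2.297.

2.30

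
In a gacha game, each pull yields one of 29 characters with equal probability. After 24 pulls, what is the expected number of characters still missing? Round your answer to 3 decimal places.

For each character, P(unseen after 24) = (28/29)^24 = 0.4308.
By linearity of expectation, E[unseen] = 29·(28/29)^24 = 12.4922.

12.492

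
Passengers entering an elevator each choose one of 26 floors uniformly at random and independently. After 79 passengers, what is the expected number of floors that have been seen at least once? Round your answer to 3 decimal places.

For each floor, P(seen in 79 passengers) = 1 - (25/26)^79 = 0.9549.
By linearity of expectation, E[distinct seen] = 26·(1 - (25/26)^79) = 24.8269.

24.827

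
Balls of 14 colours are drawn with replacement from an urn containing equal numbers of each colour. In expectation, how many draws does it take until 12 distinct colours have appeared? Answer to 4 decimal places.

24.5219

Going from k to k+1 distinct takes a geometric number of draws with mean 14/(14-k).
Sum over k = 0,...,11: E = 14/14 + 14/13 + 14/12 + ... + 14/4 + 14/3 = 24.52187.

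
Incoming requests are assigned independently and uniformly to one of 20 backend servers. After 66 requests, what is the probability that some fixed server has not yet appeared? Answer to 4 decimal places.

0.0339

On each request the fixed server fails to appear with probability 19/20.
P(still missing after 66) = (19/20)^66 = 0.03387.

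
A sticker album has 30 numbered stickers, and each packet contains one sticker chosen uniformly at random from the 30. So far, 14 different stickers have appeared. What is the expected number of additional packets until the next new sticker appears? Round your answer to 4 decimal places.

Each packet yields a new sticker with probability (30-14)/30 = 16/30, so the wait is geometric with mean 30/16.
E = 30/16 = 1.87500.

1.8750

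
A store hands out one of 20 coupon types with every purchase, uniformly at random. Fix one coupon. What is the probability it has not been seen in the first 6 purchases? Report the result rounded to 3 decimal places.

0.735

On each purchase the fixed coupon fails to appear with probability 19/20.
P(still missing after 6) = (19/20)^6 = 0.7351.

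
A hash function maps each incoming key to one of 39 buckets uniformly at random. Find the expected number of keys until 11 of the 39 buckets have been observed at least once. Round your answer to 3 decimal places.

With k distinct buckets already seen, the next new one arrives after an expected 39/(39-k) keys.
Sum over k = 0,...,10: E = 39/39 + 39/38 + 39/37 + ... + 39/30 + 39/29 = 12.7285.

12.729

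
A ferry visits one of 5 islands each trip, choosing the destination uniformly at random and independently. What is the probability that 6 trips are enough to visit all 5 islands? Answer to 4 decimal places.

0.1152

By inclusion–exclusion over which islands are missing,
P(all seen) = Σ_{j=0}^{5} (-1)^j C(5,j)((5-j)/5)^6
= 1.00000 - 1.31072 + 0.46656 - 0.04096 + 0.00032 - 0.00000
= 0.11520.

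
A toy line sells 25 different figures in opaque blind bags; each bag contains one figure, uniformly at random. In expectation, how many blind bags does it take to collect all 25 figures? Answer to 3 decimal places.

After k distinct figures have appeared, the next blind bag gives a new one with probability (25-k)/25, so the expected wait for the (k+1)-th is 25/(25-k).
E[T] = 25/25 + 25/24 + 25/23 + ... + 25/2 + 25/1 = 25·H_{25}.
H_{25} = 3.8160, so E[T] = 95.3990.

95.399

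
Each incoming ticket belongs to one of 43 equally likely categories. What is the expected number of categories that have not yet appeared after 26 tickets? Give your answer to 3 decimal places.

For each category, P(unseen after 26) = (42/43)^26 = 0.5424.
By linearity of expectation, E[unseen] = 43·(42/43)^26 = 23.3222.

23.322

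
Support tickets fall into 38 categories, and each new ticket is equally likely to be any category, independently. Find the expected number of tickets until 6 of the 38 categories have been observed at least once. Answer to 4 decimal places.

6.4375

Going from k to k+1 distinct takes a geometric number of tickets with mean 38/(38-k).
Sum over k = 0,...,5: E = 38/38 + 38/37 + 38/36 + 38/35 + 38/34 + 38/33 = 6.43746.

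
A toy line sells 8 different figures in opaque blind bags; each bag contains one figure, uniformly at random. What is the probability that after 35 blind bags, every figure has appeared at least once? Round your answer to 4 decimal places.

0.9265

Let A_i be the event that figure i is missing after 35 blind bags. By inclusion–exclusion on the A_i,
P(all seen) = Σ_{j=0}^{8} (-1)^j C(8,j)((8-j)/8)^35
= 1.00000 - 0.07471 + 0.00119 - 0.00000 + 0.00000 - 0.00000 + 0.00000 - 0.00000 + 0.00000
= 0.92647.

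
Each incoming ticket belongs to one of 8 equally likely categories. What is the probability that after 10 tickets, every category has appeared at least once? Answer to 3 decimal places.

0.028

By inclusion–exclusion over which categories are missing,
P(all seen) = Σ_{j=0}^{8} (-1)^j C(8,j)((8-j)/8)^10
= 1.0000 - 2.1046 + 1.5768 - 0.5093 + 0.0684 - 0.0031 + 0.0000 - 0.0000 + 0.0000
= 0.0282.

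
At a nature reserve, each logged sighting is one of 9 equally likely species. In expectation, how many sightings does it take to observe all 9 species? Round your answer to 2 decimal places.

Split into phases: going from k distinct to k+1 distinct takes on average 9/(9-k) sightings.
E[T] = 9/9 + 9/8 + 9/7 + ... + 9/2 + 9/1 = 9·H_{9}.
H_{9} = 2.829, so E[T] = 25.461.

25.46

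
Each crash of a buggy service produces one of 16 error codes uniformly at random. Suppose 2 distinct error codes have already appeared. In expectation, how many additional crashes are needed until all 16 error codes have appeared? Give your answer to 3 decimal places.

From k distinct to k+1 distinct takes on average 16/(16-k) crashes.
Sum over k = 2,...,15: E = 16/14 + 16/13 + 16/12 + ... + 16/2 + 16/1 = 52.0250.

52.025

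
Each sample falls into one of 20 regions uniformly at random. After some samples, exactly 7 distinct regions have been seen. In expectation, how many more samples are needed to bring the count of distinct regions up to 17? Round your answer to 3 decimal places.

26.936

With k distinct regions already seen, the next new one takes an expected 20/(20-k) samples.
Sum over k = 7,...,16: E = 20/13 + 20/12 + 20/11 + ... + 20/5 + 20/4 = 26.9360.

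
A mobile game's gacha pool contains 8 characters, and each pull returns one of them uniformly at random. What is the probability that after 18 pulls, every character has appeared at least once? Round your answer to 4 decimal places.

0.4231

By inclusion–exclusion over which characters are missing,
P(all seen) = Σ_{j=0}^{8} (-1)^j C(8,j)((8-j)/8)^18
= 1.00000 - 0.72316 + 0.15786 - 0.01186 + 0.00027 - 0.00000 + 0.00000 - 0.00000 + 0.00000
= 0.42310.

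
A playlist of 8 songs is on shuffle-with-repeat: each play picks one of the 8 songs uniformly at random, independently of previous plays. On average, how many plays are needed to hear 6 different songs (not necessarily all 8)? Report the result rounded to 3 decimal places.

9.743

Going from k to k+1 distinct takes a geometric number of plays with mean 8/(8-k).
Sum over k = 0,...,5: E = 8/8 + 8/7 + 8/6 + 8/5 + 8/4 + 8/3 = 9.7429.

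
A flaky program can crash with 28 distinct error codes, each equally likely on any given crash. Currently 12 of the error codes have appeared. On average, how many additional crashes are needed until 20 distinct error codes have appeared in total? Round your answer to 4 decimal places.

The wait to go from k to k+1 distinct error codes is geometric with mean 28/(28-k).
Sum over k = 12,...,19: E = 28/16 + 28/15 + 28/14 + ... + 28/10 + 28/9 = 18.56041.

18.5604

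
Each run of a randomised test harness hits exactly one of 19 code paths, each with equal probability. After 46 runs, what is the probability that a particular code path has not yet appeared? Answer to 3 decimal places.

Each run misses the fixed code path with probability (19-1)/19 = 18/19, independently.
P(still missing after 46) = (18/19)^46 = 0.0832.

0.083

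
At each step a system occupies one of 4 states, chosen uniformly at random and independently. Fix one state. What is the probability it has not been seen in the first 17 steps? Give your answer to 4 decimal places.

0.0075

Each step misses the fixed state with probability (4-1)/4 = 3/4, independently.
P(still missing after 17) = (3/4)^17 = 0.00752.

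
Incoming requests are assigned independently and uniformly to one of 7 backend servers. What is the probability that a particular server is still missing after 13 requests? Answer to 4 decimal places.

0.1348

On each request the fixed server fails to appear with probability 6/7.
P(still missing after 13) = (6/7)^13 = 0.13480.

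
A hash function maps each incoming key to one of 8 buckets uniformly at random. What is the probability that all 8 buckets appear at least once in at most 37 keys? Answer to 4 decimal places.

By inclusion–exclusion over which buckets are missing,
P(all seen) = Σ_{j=0}^{8} (-1)^j C(8,j)((8-j)/8)^37
= 1.00000 - 0.05720 + 0.00067 - 0.00000 + 0.00000 - 0.00000 + 0.00000 - 0.00000 + 0.00000
= 0.94347.

0.9435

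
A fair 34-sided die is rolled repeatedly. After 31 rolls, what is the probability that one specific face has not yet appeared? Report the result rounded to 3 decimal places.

On each roll the fixed face fails to appear with probability 33/34.
P(still missing after 31) = (33/34)^31 = 0.3964.

0.396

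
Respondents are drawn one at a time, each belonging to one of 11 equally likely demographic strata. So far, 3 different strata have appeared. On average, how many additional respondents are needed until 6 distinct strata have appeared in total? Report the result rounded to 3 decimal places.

4.780

With k distinct strata already seen, the next new one takes an expected 11/(11-k) respondents.
Sum over k = 3,...,5: E = 11/8 + 11/7 + 11/6 = 4.7798.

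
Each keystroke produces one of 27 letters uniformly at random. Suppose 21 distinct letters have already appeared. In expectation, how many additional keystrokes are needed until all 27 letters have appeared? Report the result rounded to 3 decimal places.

The wait to go from k to k+1 distinct letters is geometric with mean 27/(27-k).
Sum over k = 21,...,26: E = 27/6 + 27/5 + 27/4 + 27/3 + 27/2 + 27/1 = 66.1500.

66.150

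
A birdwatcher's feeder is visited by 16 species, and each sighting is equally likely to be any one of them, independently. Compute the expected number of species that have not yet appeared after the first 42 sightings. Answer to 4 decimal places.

1.0639

For each species, P(unseen after 42) = (15/16)^42 = 0.06650.
By linearity of expectation, E[unseen] = 16·(15/16)^42 = 1.06393.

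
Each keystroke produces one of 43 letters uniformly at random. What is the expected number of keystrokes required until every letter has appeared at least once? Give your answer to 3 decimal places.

187.050

Split into phases: going from k distinct to k+1 distinct takes on average 43/(43-k) keystrokes.
E[T] = 43/43 + 43/42 + 43/41 + ... + 43/2 + 43/1 = 43·H_{43}.
H_{43} = 4.3500, so E[T] = 187.0499.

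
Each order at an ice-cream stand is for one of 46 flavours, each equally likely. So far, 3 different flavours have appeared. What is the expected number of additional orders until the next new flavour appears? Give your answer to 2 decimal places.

1.07

Each order yields a new flavour with probability (46-3)/46 = 43/46, so the wait is geometric with mean 46/43.
E = 46/43 = 1.070.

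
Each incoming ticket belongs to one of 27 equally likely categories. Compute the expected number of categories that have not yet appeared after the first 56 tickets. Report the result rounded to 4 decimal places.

3.2621

For each category, P(unseen after 56) = (26/27)^56 = 0.12082.
By linearity of expectation, E[unseen] = 27·(26/27)^56 = 3.26212.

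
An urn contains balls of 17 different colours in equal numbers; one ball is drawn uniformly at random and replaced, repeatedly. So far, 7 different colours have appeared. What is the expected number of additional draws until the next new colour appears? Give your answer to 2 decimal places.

The number of draws until the next new colour is geometric with success probability 10/17, so its mean is 17/10.
E = 17/10 = 1.700.

1.70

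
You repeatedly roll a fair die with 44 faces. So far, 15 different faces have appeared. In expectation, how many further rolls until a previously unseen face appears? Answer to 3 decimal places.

1.517

The number of rolls until the next new face is geometric with success probability 29/44, so its mean is 44/29.
E = 44/29 = 1.5172.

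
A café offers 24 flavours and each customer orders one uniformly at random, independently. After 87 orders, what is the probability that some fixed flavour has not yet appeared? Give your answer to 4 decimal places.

On each order the fixed flavour fails to appear with probability 23/24.
P(still missing after 87) = (23/24)^87 = 0.02466.

0.0247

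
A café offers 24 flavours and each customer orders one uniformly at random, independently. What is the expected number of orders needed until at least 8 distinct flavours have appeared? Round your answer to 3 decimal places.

9.486

Going from k to k+1 distinct takes a geometric number of orders with mean 24/(24-k).
Sum over k = 0,...,7: E = 24/24 + 24/23 + 24/22 + ... + 24/18 + 24/17 = 9.4855.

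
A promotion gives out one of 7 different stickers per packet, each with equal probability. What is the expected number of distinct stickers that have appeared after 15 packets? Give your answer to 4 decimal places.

6.3067

For each sticker, P(seen in 15 packets) = 1 - (6/7)^15 = 0.90096.
By linearity of expectation, E[distinct seen] = 7·(1 - (6/7)^15) = 6.30674.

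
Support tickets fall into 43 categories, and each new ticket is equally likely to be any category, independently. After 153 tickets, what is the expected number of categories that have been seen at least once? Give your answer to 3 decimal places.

41.825

For each category, P(seen in 153 tickets) = 1 - (42/43)^153 = 0.9727.
By linearity of expectation, E[distinct seen] = 43·(1 - (42/43)^153) = 41.8253.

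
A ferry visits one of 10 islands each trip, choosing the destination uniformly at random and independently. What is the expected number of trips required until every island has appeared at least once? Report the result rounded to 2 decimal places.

After k distinct islands have appeared, the next trip gives a new one with probability (10-k)/10, so the expected wait for the (k+1)-th is 10/(10-k).
E[T] = 10/10 + 10/9 + 10/8 + ... + 10/2 + 10/1 = 10·H_{10}.
H_{10} = 2.929, so E[T] = 29.290.

29.29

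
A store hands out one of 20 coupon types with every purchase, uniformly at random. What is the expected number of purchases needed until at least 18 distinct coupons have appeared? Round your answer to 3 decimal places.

41.955

With k distinct coupons already seen, the next new one arrives after an expected 20/(20-k) purchases.
Sum over k = 0,...,17: E = 20/20 + 20/19 + 20/18 + ... + 20/4 + 20/3 = 41.9548.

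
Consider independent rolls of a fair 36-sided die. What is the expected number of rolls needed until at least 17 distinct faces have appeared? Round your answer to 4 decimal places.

22.5655

Going from k to k+1 distinct takes a geometric number of rolls with mean 36/(36-k).
Sum over k = 0,...,16: E = 36/36 + 36/35 + 36/34 + ... + 36/21 + 36/20 = 22.56550.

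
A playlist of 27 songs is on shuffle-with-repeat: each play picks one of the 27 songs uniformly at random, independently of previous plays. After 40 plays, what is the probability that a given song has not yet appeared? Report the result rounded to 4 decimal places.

0.2210

On each play the fixed song fails to appear with probability 26/27.
P(still missing after 40) = (26/27)^40 = 0.22100.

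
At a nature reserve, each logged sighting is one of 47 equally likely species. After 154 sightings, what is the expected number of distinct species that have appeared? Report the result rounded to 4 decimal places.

For each species, P(seen in 154 sightings) = 1 - (46/47)^154 = 0.96356.
By linearity of expectation, E[distinct seen] = 47·(1 - (46/47)^154) = 45.28709.

45.2871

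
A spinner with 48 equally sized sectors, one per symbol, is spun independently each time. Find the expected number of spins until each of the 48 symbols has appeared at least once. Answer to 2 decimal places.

The wait to go from k to k+1 distinct symbols is geometric with mean 48/(48-k).
E[T] = 48/48 + 48/47 + 48/46 + ... + 48/2 + 48/1 = 48·H_{48}.
H_{48} = 4.459, so E[T] = 214.022.

214.02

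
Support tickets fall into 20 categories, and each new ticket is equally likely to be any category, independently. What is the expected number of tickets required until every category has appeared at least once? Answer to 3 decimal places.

The wait to go from k to k+1 distinct categories is geometric with mean 20/(20-k).
E[T] = 20/20 + 20/19 + 20/18 + ... + 20/2 + 20/1 = 20·H_{20}.
H_{20} = 3.5977, so E[T] = 71.9548.

71.955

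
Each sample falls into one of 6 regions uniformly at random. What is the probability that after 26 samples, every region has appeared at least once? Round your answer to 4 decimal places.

0.9480

By inclusion–exclusion over which regions are missing,
P(all seen) = Σ_{j=0}^{6} (-1)^j C(6,j)((6-j)/6)^26
= 1.00000 - 0.05241 + 0.00040 - 0.00000 + 0.00000 - 0.00000 + 0.00000
= 0.94798.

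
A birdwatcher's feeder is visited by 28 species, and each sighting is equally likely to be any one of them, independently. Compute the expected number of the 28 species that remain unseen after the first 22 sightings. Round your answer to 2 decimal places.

For each species, P(unseen after 22) = (27/28)^22 = 0.449.
By linearity of expectation, E[unseen] = 28·(27/28)^22 = 12.580.

12.58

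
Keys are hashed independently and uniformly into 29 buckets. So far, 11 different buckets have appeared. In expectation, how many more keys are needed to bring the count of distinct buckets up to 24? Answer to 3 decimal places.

35.141

With k distinct buckets already seen, the next new one takes an expected 29/(29-k) keys.
Sum over k = 11,...,23: E = 29/18 + 29/17 + 29/16 + ... + 29/7 + 29/6 = 35.1415.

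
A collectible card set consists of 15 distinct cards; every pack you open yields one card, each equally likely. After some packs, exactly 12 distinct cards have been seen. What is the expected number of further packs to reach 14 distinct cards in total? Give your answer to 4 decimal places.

12.5000

From k distinct to k+1 distinct takes on average 15/(15-k) packs.
Sum over k = 12,...,13: E = 15/3 + 15/2 = 12.50000.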